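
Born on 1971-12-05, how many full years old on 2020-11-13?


Birth: 1971-12-05
Reference: 2020-11-13
Year difference: 2020 - 1971 = 49
Birthday not yet reached in 2020, subtract 1

48 years old


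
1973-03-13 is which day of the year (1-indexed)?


Date: March 13, 1973
Days in months 1 through 2: 59
Plus 13 days in March

Day of year: 72


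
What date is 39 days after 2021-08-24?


Start: 2021-08-24, add 39 days
August 2021 has 31 days: 31 - 24 = 7 days to August 31 -> 32 left
September 2021 has 30 days -> 2 left
October 2021: 2 <= 31 -> lands on October 2

Result: 2021-10-02


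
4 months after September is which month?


September is month 9
9 + 4 = 13; wrap: 13 - 12 = 1

January


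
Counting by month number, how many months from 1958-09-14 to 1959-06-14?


From September 1958 to June 1959
1 year * 12 = 12 months, minus 3 months = 9

9 months


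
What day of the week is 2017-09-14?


Date: September 14, 2017
Anchor: Jan 1, 2017. With p = 2017 - 1 = 2016: (p + p//4 - p//100 + p//400) mod 7 = (2016 + 504 - 20 + 5) mod 7 = 2505 mod 7 = 6 -> Sunday (Mon=0 ... Sun=6)
Days before September (Jan-Aug): 243; offset = 243 + 14 - 1 = 256
Weekday index = (6 + 256) mod 7 = 3

Day of the week: Thursday


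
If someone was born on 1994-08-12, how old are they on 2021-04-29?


Birth: 1994-08-12
Reference: 2021-04-29
Year difference: 2021 - 1994 = 27
Birthday not yet reached in 2021, subtract 1

26 years old


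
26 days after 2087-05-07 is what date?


Start: 2087-05-07, add 26 days
May 2087 has 31 days: 31 - 7 = 24 days to May 31 -> 2 left
June 2087: 2 <= 30 -> lands on June 2

Result: 2087-06-02


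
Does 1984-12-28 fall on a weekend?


Anchor: Jan 1, 1984. With p = 1984 - 1 = 1983: (p + p//4 - p//100 + p//400) mod 7 = (1983 + 495 - 19 + 4) mod 7 = 2463 mod 7 = 6 -> Sunday (Mon=0 ... Sun=6)
Day of year: 363; offset = 362
Weekday index = (6 + 362) mod 7 = 4 -> Friday
Weekend days: Saturday, Sunday

No


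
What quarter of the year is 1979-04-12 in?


Month: April (month 4)
Q1: Jan-Mar, Q2: Apr-Jun, Q3: Jul-Sep, Q4: Oct-Dec

Q2


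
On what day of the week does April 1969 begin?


Target: April 1, 1969
Anchor: Jan 1, 1969. With p = 1969 - 1 = 1968: (p + p//4 - p//100 + p//400) mod 7 = (1968 + 492 - 19 + 4) mod 7 = 2445 mod 7 = 2 -> Wednesday (Mon=0 ... Sun=6)
Days before April (Jan-Mar): 90 days
Weekday index = (2 + 90) mod 7 = 1

Tuesday


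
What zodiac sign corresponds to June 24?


Date: June 24
Conventional tropical zodiac dates: Cancer from June 21 onward; Leo starts July 23
June 24 falls within the Cancer range

Cancer


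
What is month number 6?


Month 6 of 12

June


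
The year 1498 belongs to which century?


Century = (year - 1) // 100 + 1
= (1498 - 1) // 100 + 1
= 1497 // 100 + 1
= 14 + 1

15th century


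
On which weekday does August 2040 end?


August 2040 has 31 days
Anchor: Jan 1, 2040. With p = 2040 - 1 = 2039: (p + p//4 - p//100 + p//400) mod 7 = (2039 + 509 - 20 + 5) mod 7 = 2533 mod 7 = 6 -> Sunday (Mon=0 ... Sun=6)
Days before August (Jan-Jul): 213; August 1 index = (6 + 213) mod 7 = 2 -> Wednesday
Last day offset: 31 - 1 = 30 days
Weekday index = (2 + 30) mod 7 = 4

Friday, August 31


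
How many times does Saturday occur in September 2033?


September 2033 has 30 days
Anchor: Jan 1, 2033. With p = 2033 - 1 = 2032: (p + p//4 - p//100 + p//400) mod 7 = (2032 + 508 - 20 + 5) mod 7 = 2525 mod 7 = 5 -> Saturday (Mon=0 ... Sun=6)
Days before September (Jan-Aug): 243; September 1 index = (5 + 243) mod 7 = 3 -> Thursday
First Saturday is September 3
Saturdays: 3, 10, 17, 24

4 Saturdays


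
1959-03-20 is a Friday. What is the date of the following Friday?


Current: Friday
Target: Friday
Days ahead: 7

Next Friday: 1959-03-27


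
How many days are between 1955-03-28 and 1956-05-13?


From 1955-03-28 to 1956-05-13
1955-03-28: days before March = 31 + 28 = 59 (1955 is not a leap year); day of year = 59 + 28 = 87
1956-05-13: days before May = 31 + 29 + 31 + 30 = 121 (1956 is a leap year); day of year = 121 + 13 = 134
Rest of 1955: 365 - 87 = 278
Total = 278 + 134 = 412

412 days


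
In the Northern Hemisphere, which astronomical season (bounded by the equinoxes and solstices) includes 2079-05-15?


Date: May 15
Astronomical Spring (approx.; exact equinox/solstice day varies by year): March 20 to June 20
May 15 falls within the Spring window

Spring


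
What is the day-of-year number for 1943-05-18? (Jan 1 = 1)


Date: May 18, 1943
Days in months 1 through 4: 120
Plus 18 days in May

Day of year: 138


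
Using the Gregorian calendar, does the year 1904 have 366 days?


Gregorian leap year rule: divisible by 4, but not by 100, unless also by 400.
1904 is divisible by 4 but not 100 -> leap year

Yes


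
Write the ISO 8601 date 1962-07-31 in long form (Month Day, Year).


ISO 1962-07-31 parses as year=1962, month=07, day=31
Month 7 -> July

July 31, 1962


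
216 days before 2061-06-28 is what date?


Start: 2061-06-28, subtract 216 days
Back 28 days from June 28 reaches May 31, 2061 -> 188 left
May 2061 has 31 days -> back to April 30, 2061 -> 157 left
April 2061 has 30 days -> back to March 31, 2061 -> 127 left
March 2061 has 31 days -> back to February 28, 2061 -> 96 left
February 2061 has 28 days -> back to January 31, 2061 -> 68 left
January 2061 has 31 days -> back to December 31, 2060 -> 37 left
December 2060 has 31 days -> back to November 30, 2060 -> 6 left
November 2060: 30 - 6 = 24 -> lands on November 24

Result: 2060-11-24


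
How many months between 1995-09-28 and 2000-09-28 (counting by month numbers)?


From September 1995 to September 2000
5 years * 12 = 60 months = 60

60 months


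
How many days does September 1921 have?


September 1921

30 days


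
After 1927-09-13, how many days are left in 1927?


Day of year: 256 of 365
Remaining = 365 - 256

109 days


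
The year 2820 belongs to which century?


Century = (year - 1) // 100 + 1
= (2820 - 1) // 100 + 1
= 2819 // 100 + 1
= 28 + 1

29th century


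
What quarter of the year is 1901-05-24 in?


Month: May (month 5)
Q1: Jan-Mar, Q2: Apr-Jun, Q3: Jul-Sep, Q4: Oct-Dec

Q2


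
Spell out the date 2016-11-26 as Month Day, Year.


ISO 2016-11-26 parses as year=2016, month=11, day=26
Month 11 -> November

November 26, 2016


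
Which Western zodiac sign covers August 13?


Date: August 13
Conventional tropical zodiac dates: Leo from July 23 onward; Virgo starts August 23
August 13 falls within the Leo range

Leo


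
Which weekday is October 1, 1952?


Target: October 1, 1952
Anchor: Jan 1, 1952. With p = 1952 - 1 = 1951: (p + p//4 - p//100 + p//400) mod 7 = (1951 + 487 - 19 + 4) mod 7 = 2423 mod 7 = 1 -> Tuesday (Mon=0 ... Sun=6)
Days before October (Jan-Sep): 274 days
Weekday index = (1 + 274) mod 7 = 2

Wednesday


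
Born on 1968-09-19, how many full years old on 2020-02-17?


Birth: 1968-09-19
Reference: 2020-02-17
Year difference: 2020 - 1968 = 52
Birthday not yet reached in 2020, subtract 1

51 years old


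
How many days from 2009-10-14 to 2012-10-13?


From 2009-10-14 to 2012-10-13
2009-10-14: days before October = 31 + 28 + 31 + 30 + 31 + 30 + 31 + 31 + 30 = 273 (2009 is not a leap year); day of year = 273 + 14 = 287
2012-10-13: days before October = 31 + 29 + 31 + 30 + 31 + 30 + 31 + 31 + 30 = 274 (2012 is a leap year); day of year = 274 + 13 = 287
Rest of 2009: 365 - 287 = 78
Full years 2010 (365), 2011 (365): 730
Total = 78 + 730 + 287 = 1095

1095 days


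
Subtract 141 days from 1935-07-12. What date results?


Start: 1935-07-12, subtract 141 days
Back 12 days from July 12 reaches June 30, 1935 -> 129 left
June 1935 has 30 days -> back to May 31, 1935 -> 99 left
May 1935 has 31 days -> back to April 30, 1935 -> 68 left
April 1935 has 30 days -> back to March 31, 1935 -> 38 left
March 1935 has 31 days -> back to February 28, 1935 -> 7 left
February 1935: 28 - 7 = 21 -> lands on February 21

Result: 1935-02-21


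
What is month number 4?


Month 4 of 12

April


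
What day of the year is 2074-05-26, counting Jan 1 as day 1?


Date: May 26, 2074
Days in months 1 through 4: 120
Plus 26 days in May

Day of year: 146


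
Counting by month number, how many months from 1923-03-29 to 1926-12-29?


From March 1923 to December 1926
3 years * 12 = 36 months, plus 9 months = 45

45 months


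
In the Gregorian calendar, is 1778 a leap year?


Gregorian leap year rule: divisible by 4, but not by 100, unless also by 400.
1778 is not divisible by 4 -> not a leap year

No


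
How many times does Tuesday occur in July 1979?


July 1979 has 31 days
Anchor: Jan 1, 1979. With p = 1979 - 1 = 1978: (p + p//4 - p//100 + p//400) mod 7 = (1978 + 494 - 19 + 4) mod 7 = 2457 mod 7 = 0 -> Monday (Mon=0 ... Sun=6)
Days before July (Jan-Jun): 181; July 1 index = (0 + 181) mod 7 = 6 -> Sunday
First Tuesday is July 3
Tuesdays: 3, 10, 17, 24, 31

5 Tuesdays


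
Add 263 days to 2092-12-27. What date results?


Start: 2092-12-27, add 263 days
December 2092 has 31 days: 31 - 27 = 4 days to December 31 -> 259 left
January 2093 has 31 days -> 228 left
February 2093 has 28 days -> 200 left
March 2093 has 31 days -> 169 left
April 2093 has 30 days -> 139 left
May 2093 has 31 days -> 108 left
June 2093 has 30 days -> 78 left
July 2093 has 31 days -> 47 left
August 2093 has 31 days -> 16 left
September 2093: 16 <= 30 -> lands on September 16

Result: 2093-09-16


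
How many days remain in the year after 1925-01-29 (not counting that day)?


Day of year: 29 of 365
Remaining = 365 - 29

336 days


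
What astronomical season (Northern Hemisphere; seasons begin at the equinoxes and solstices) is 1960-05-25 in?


Date: May 25
Astronomical Spring (approx.; exact equinox/solstice day varies by year): March 20 to June 20
May 25 falls within the Spring window

Spring


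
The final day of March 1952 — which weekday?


March 1952 has 31 days
Anchor: Jan 1, 1952. With p = 1952 - 1 = 1951: (p + p//4 - p//100 + p//400) mod 7 = (1951 + 487 - 19 + 4) mod 7 = 2423 mod 7 = 1 -> Tuesday (Mon=0 ... Sun=6)
Days before March (Jan-Feb): 60; March 1 index = (1 + 60) mod 7 = 5 -> Saturday
Last day offset: 31 - 1 = 30 days
Weekday index = (5 + 30) mod 7 = 0

Monday, March 31


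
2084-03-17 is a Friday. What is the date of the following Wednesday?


Current: Friday
Target: Wednesday
Days ahead: 5

Next Wednesday: 2084-03-22


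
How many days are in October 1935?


October 1935

31 days


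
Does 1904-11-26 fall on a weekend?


Anchor: Jan 1, 1904. With p = 1904 - 1 = 1903: (p + p//4 - p//100 + p//400) mod 7 = (1903 + 475 - 19 + 4) mod 7 = 2363 mod 7 = 4 -> Friday (Mon=0 ... Sun=6)
Day of year: 331; offset = 330
Weekday index = (4 + 330) mod 7 = 5 -> Saturday
Weekend days: Saturday, Sunday

Yes


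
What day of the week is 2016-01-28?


Date: January 28, 2016
Anchor: Jan 1, 2016. With p = 2016 - 1 = 2015: (p + p//4 - p//100 + p//400) mod 7 = (2015 + 503 - 20 + 5) mod 7 = 2503 mod 7 = 4 -> Friday (Mon=0 ... Sun=6)
Days into year = 28 - 1 = 27
Weekday index = (4 + 27) mod 7 = 3

Day of the week: Thursday


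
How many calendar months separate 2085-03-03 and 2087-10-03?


From March 2085 to October 2087
2 years * 12 = 24 months, plus 7 months = 31

31 months


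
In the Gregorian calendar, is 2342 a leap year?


Gregorian leap year rule: divisible by 4, but not by 100, unless also by 400.
2342 is not divisible by 4 -> not a leap year

No


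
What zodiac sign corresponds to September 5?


Date: September 5
Conventional tropical zodiac dates: Virgo from August 23 onward; Libra starts September 23
September 5 falls within the Virgo range

Virgo


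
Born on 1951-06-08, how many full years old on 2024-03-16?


Birth: 1951-06-08
Reference: 2024-03-16
Year difference: 2024 - 1951 = 73
Birthday not yet reached in 2024, subtract 1

72 years old


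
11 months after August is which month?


August is month 8
8 + 11 = 19; wrap: 19 - 12 = 7

July


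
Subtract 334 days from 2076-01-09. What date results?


Start: 2076-01-09, subtract 334 days
Back 9 days from January 9 reaches December 31, 2075 -> 325 left
December 2075 has 31 days -> back to November 30, 2075 -> 294 left
November 2075 has 30 days -> back to October 31, 2075 -> 264 left
October 2075 has 31 days -> back to September 30, 2075 -> 233 left
September 2075 has 30 days -> back to August 31, 2075 -> 203 left
August 2075 has 31 days -> back to July 31, 2075 -> 172 left
July 2075 has 31 days -> back to June 30, 2075 -> 141 left
June 2075 has 30 days -> back to May 31, 2075 -> 111 left
May 2075 has 31 days -> back to April 30, 2075 -> 80 left
April 2075 has 30 days -> back to March 31, 2075 -> 50 left
March 2075 has 31 days -> back to February 28, 2075 -> 19 left
February 2075: 28 - 19 = 9 -> lands on February 9

Result: 2075-02-09


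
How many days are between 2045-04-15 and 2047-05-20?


From 2045-04-15 to 2047-05-20
2045-04-15: days before April = 31 + 28 + 31 = 90 (2045 is not a leap year); day of year = 90 + 15 = 105
2047-05-20: days before May = 31 + 28 + 31 + 30 = 120 (2047 is not a leap year); day of year = 120 + 20 = 140
Rest of 2045: 365 - 105 = 260
Full years 2046 (365): 365
Total = 260 + 365 + 140 = 765

765 days


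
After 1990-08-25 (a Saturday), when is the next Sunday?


Current: Saturday
Target: Sunday
Days ahead: 1

Next Sunday: 1990-08-26


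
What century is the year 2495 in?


Century = (year - 1) // 100 + 1
= (2495 - 1) // 100 + 1
= 2494 // 100 + 1
= 24 + 1

25th century


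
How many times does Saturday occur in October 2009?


October 2009 has 31 days
Anchor: Jan 1, 2009. With p = 2009 - 1 = 2008: (p + p//4 - p//100 + p//400) mod 7 = (2008 + 502 - 20 + 5) mod 7 = 2495 mod 7 = 3 -> Thursday (Mon=0 ... Sun=6)
Days before October (Jan-Sep): 273; October 1 index = (3 + 273) mod 7 = 3 -> Thursday
First Saturday is October 3
Saturdays: 3, 10, 17, 24, 31

5 Saturdays


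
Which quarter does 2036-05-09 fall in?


Month: May (month 5)
Q1: Jan-Mar, Q2: Apr-Jun, Q3: Jul-Sep, Q4: Oct-Dec

Q2


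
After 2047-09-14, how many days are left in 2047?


Day of year: 257 of 365
Remaining = 365 - 257

108 days


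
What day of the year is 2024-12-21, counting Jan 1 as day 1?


Date: December 21, 2024
Days in months 1 through 11: 335
Plus 21 days in December

Day of year: 356


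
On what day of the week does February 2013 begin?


Target: February 1, 2013
Anchor: Jan 1, 2013. With p = 2013 - 1 = 2012: (p + p//4 - p//100 + p//400) mod 7 = (2012 + 503 - 20 + 5) mod 7 = 2500 mod 7 = 1 -> Tuesday (Mon=0 ... Sun=6)
Days before February (Jan): 31 days
Weekday index = (1 + 31) mod 7 = 4

Friday


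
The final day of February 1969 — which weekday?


February 1969 has 28 days
Anchor: Jan 1, 1969. With p = 1969 - 1 = 1968: (p + p//4 - p//100 + p//400) mod 7 = (1968 + 492 - 19 + 4) mod 7 = 2445 mod 7 = 2 -> Wednesday (Mon=0 ... Sun=6)
Days before February (Jan): 31; February 1 index = (2 + 31) mod 7 = 5 -> Saturday
Last day offset: 28 - 1 = 27 days
Weekday index = (5 + 27) mod 7 = 4

Friday, February 28


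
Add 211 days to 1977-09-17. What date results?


Start: 1977-09-17, add 211 days
September 1977 has 30 days: 30 - 17 = 13 days to September 30 -> 198 left
October 1977 has 31 days -> 167 left
November 1977 has 30 days -> 137 left
December 1977 has 31 days -> 106 left
January 1978 has 31 days -> 75 left
February 1978 has 28 days -> 47 left
March 1978 has 31 days -> 16 left
April 1978: 16 <= 30 -> lands on April 16

Result: 1978-04-16


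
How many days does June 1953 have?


June 1953

30 days


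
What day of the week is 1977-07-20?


Date: July 20, 1977
Anchor: Jan 1, 1977. With p = 1977 - 1 = 1976: (p + p//4 - p//100 + p//400) mod 7 = (1976 + 494 - 19 + 4) mod 7 = 2455 mod 7 = 5 -> Saturday (Mon=0 ... Sun=6)
Days before July (Jan-Jun): 181; offset = 181 + 20 - 1 = 200
Weekday index = (5 + 200) mod 7 = 2

Day of the week: Wednesday


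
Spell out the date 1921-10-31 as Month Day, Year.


ISO 1921-10-31 parses as year=1921, month=10, day=31
Month 10 -> October

October 31, 1921


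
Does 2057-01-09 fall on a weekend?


Anchor: Jan 1, 2057. With p = 2057 - 1 = 2056: (p + p//4 - p//100 + p//400) mod 7 = (2056 + 514 - 20 + 5) mod 7 = 2555 mod 7 = 0 -> Monday (Mon=0 ... Sun=6)
Day of year: 9; offset = 8
Weekday index = (0 + 8) mod 7 = 1 -> Tuesday
Weekend days: Saturday, Sunday

No


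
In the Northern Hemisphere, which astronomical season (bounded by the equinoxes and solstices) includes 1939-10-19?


Date: October 19
Astronomical Autumn (approx.; exact equinox/solstice day varies by year): September 22 to December 20
October 19 falls within the Autumn window

Autumn


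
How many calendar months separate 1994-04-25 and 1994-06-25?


From April 1994 to June 1994
0 years * 12 = 0 months, plus 2 months = 2

2 months


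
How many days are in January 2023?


January 2023

31 days


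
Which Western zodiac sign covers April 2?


Date: April 2
Conventional tropical zodiac dates: Aries from March 21 onward; Taurus starts April 20
April 2 falls within the Aries range

Aries


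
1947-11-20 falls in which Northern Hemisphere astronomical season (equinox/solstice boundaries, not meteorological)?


Date: November 20
Astronomical Autumn (approx.; exact equinox/solstice day varies by year): September 22 to December 20
November 20 falls within the Autumn window

Autumn


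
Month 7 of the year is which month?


Month 7 of 12

July


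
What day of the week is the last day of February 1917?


February 1917 has 28 days
Anchor: Jan 1, 1917. With p = 1917 - 1 = 1916: (p + p//4 - p//100 + p//400) mod 7 = (1916 + 479 - 19 + 4) mod 7 = 2380 mod 7 = 0 -> Monday (Mon=0 ... Sun=6)
Days before February (Jan): 31; February 1 index = (0 + 31) mod 7 = 3 -> Thursday
Last day offset: 28 - 1 = 27 days
Weekday index = (3 + 27) mod 7 = 2

Wednesday, February 28


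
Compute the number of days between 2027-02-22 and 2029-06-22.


From 2027-02-22 to 2029-06-22
2027-02-22: days before February = 31; day of year = 31 + 22 = 53
2029-06-22: days before June = 31 + 28 + 31 + 30 + 31 = 151 (2029 is not a leap year); day of year = 151 + 22 = 173
Rest of 2027: 365 - 53 = 312
Full years 2028 (366): 366
Total = 312 + 366 + 173 = 851

851 days


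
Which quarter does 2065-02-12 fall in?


Month: February (month 2)
Q1: Jan-Mar, Q2: Apr-Jun, Q3: Jul-Sep, Q4: Oct-Dec

Q1


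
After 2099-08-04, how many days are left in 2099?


Day of year: 216 of 365
Remaining = 365 - 216

149 days


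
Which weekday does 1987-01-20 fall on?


Date: January 20, 1987
Anchor: Jan 1, 1987. With p = 1987 - 1 = 1986: (p + p//4 - p//100 + p//400) mod 7 = (1986 + 496 - 19 + 4) mod 7 = 2467 mod 7 = 3 -> Thursday (Mon=0 ... Sun=6)
Days into year = 20 - 1 = 19
Weekday index = (3 + 19) mod 7 = 1

Day of the week: Tuesday


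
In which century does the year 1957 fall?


Century = (year - 1) // 100 + 1
= (1957 - 1) // 100 + 1
= 1956 // 100 + 1
= 19 + 1

20th century


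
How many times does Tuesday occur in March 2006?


March 2006 has 31 days
Anchor: Jan 1, 2006. With p = 2006 - 1 = 2005: (p + p//4 - p//100 + p//400) mod 7 = (2005 + 501 - 20 + 5) mod 7 = 2491 mod 7 = 6 -> Sunday (Mon=0 ... Sun=6)
Days before March (Jan-Feb): 59; March 1 index = (6 + 59) mod 7 = 2 -> Wednesday
First Tuesday is March 7
Tuesdays: 7, 14, 21, 28

4 Tuesdays


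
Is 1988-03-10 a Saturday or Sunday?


Anchor: Jan 1, 1988. With p = 1988 - 1 = 1987: (p + p//4 - p//100 + p//400) mod 7 = (1987 + 496 - 19 + 4) mod 7 = 2468 mod 7 = 4 -> Friday (Mon=0 ... Sun=6)
Day of year: 70; offset = 69
Weekday index = (4 + 69) mod 7 = 3 -> Thursday
Weekend days: Saturday, Sunday

No


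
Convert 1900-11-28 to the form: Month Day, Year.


ISO 1900-11-28 parses as year=1900, month=11, day=28
Month 11 -> November

November 28, 1900


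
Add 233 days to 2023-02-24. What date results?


Start: 2023-02-24, add 233 days
February 2023 has 28 days: 28 - 24 = 4 days to February 28 -> 229 left
March 2023 has 31 days -> 198 left
April 2023 has 30 days -> 168 left
May 2023 has 31 days -> 137 left
June 2023 has 30 days -> 107 left
July 2023 has 31 days -> 76 left
August 2023 has 31 days -> 45 left
September 2023 has 30 days -> 15 left
October 2023: 15 <= 31 -> lands on October 15

Result: 2023-10-15


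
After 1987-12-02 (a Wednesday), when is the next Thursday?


Current: Wednesday
Target: Thursday
Days ahead: 1

Next Thursday: 1987-12-03


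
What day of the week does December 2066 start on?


Target: December 1, 2066
Anchor: Jan 1, 2066. With p = 2066 - 1 = 2065: (p + p//4 - p//100 + p//400) mod 7 = (2065 + 516 - 20 + 5) mod 7 = 2566 mod 7 = 4 -> Friday (Mon=0 ... Sun=6)
Days before December (Jan-Nov): 334 days
Weekday index = (4 + 334) mod 7 = 2

Wednesday


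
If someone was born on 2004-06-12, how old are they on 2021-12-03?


Birth: 2004-06-12
Reference: 2021-12-03
Year difference: 2021 - 2004 = 17

17 years old


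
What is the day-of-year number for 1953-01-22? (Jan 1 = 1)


Date: January 22, 1953
No months before January
Plus 22 days in January

Day of year: 22


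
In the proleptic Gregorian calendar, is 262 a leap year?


Gregorian leap year rule: divisible by 4, but not by 100, unless also by 400.
262 is not divisible by 4 -> not a leap year

No


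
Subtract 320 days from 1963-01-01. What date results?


Start: 1963-01-01, subtract 320 days
Back 1 day from January 1 reaches December 31, 1962 -> 319 left
December 1962 has 31 days -> back to November 30, 1962 -> 288 left
November 1962 has 30 days -> back to October 31, 1962 -> 258 left
October 1962 has 31 days -> back to September 30, 1962 -> 227 left
September 1962 has 30 days -> back to August 31, 1962 -> 197 left
August 1962 has 31 days -> back to July 31, 1962 -> 166 left
July 1962 has 31 days -> back to June 30, 1962 -> 135 left
June 1962 has 30 days -> back to May 31, 1962 -> 105 left
May 1962 has 31 days -> back to April 30, 1962 -> 74 left
April 1962 has 30 days -> back to March 31, 1962 -> 44 left
March 1962 has 31 days -> back to February 28, 1962 -> 13 left
February 1962: 28 - 13 = 15 -> lands on February 15

Result: 1962-02-15


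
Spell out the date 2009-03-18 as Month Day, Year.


ISO 2009-03-18 parses as year=2009, month=03, day=18
Month 3 -> March

March 18, 2009


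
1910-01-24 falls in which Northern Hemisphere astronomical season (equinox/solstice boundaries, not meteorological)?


Date: January 24
Astronomical Winter (approx.; exact equinox/solstice day varies by year): December 21 to March 19
January 24 falls within the Winter window

Winter


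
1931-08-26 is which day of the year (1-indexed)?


Date: August 26, 1931
Days in months 1 through 7: 212
Plus 26 days in August

Day of year: 238


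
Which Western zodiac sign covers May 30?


Date: May 30
Conventional tropical zodiac dates: Gemini from May 21 onward; Cancer starts June 21
May 30 falls within the Gemini range

Gemini


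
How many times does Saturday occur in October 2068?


October 2068 has 31 days
Anchor: Jan 1, 2068. With p = 2068 - 1 = 2067: (p + p//4 - p//100 + p//400) mod 7 = (2067 + 516 - 20 + 5) mod 7 = 2568 mod 7 = 6 -> Sunday (Mon=0 ... Sun=6)
Days before October (Jan-Sep): 274; October 1 index = (6 + 274) mod 7 = 0 -> Monday
First Saturday is October 6
Saturdays: 6, 13, 20, 27

4 Saturdays


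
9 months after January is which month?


January is month 1
1 + 9 = 10

October


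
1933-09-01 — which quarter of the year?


Month: September (month 9)
Q1: Jan-Mar, Q2: Apr-Jun, Q3: Jul-Sep, Q4: Oct-Dec

Q3


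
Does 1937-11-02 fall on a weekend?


Anchor: Jan 1, 1937. With p = 1937 - 1 = 1936: (p + p//4 - p//100 + p//400) mod 7 = (1936 + 484 - 19 + 4) mod 7 = 2405 mod 7 = 4 -> Friday (Mon=0 ... Sun=6)
Day of year: 306; offset = 305
Weekday index = (4 + 305) mod 7 = 1 -> Tuesday
Weekend days: Saturday, Sunday

No


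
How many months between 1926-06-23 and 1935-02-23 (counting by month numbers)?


From June 1926 to February 1935
9 years * 12 = 108 months, minus 4 months = 104

104 months


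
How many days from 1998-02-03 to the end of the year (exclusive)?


Day of year: 34 of 365
Remaining = 365 - 34

331 days


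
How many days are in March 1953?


March 1953

31 days


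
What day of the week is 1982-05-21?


Date: May 21, 1982
Anchor: Jan 1, 1982. With p = 1982 - 1 = 1981: (p + p//4 - p//100 + p//400) mod 7 = (1981 + 495 - 19 + 4) mod 7 = 2461 mod 7 = 4 -> Friday (Mon=0 ... Sun=6)
Days before May (Jan-Apr): 120; offset = 120 + 21 - 1 = 140
Weekday index = (4 + 140) mod 7 = 4

Day of the week: Friday


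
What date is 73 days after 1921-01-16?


Start: 1921-01-16, add 73 days
January 1921 has 31 days: 31 - 16 = 15 days to January 31 -> 58 left
February 1921 has 28 days -> 30 left
March 1921: 30 <= 31 -> lands on March 30

Result: 1921-03-30


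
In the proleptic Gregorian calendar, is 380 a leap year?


Gregorian leap year rule: divisible by 4, but not by 100, unless also by 400.
380 is divisible by 4 but not 100 -> leap year

Yes


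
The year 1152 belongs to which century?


Century = (year - 1) // 100 + 1
= (1152 - 1) // 100 + 1
= 1151 // 100 + 1
= 11 + 1

12th century


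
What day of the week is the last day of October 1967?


October 1967 has 31 days
Anchor: Jan 1, 1967. With p = 1967 - 1 = 1966: (p + p//4 - p//100 + p//400) mod 7 = (1966 + 491 - 19 + 4) mod 7 = 2442 mod 7 = 6 -> Sunday (Mon=0 ... Sun=6)
Days before October (Jan-Sep): 273; October 1 index = (6 + 273) mod 7 = 6 -> Sunday
Last day offset: 31 - 1 = 30 days
Weekday index = (6 + 30) mod 7 = 1

Tuesday, October 31


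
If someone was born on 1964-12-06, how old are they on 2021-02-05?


Birth: 1964-12-06
Reference: 2021-02-05
Year difference: 2021 - 1964 = 57
Birthday not yet reached in 2021, subtract 1

56 years old


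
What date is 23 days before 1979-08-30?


Start: 1979-08-30, subtract 23 days
30 - 23 = 7 stays within August 1979

Result: 1979-08-07


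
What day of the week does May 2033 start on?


Target: May 1, 2033
Anchor: Jan 1, 2033. With p = 2033 - 1 = 2032: (p + p//4 - p//100 + p//400) mod 7 = (2032 + 508 - 20 + 5) mod 7 = 2525 mod 7 = 5 -> Saturday (Mon=0 ... Sun=6)
Days before May (Jan-Apr): 120 days
Weekday index = (5 + 120) mod 7 = 6

Sunday


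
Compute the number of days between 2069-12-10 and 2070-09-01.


From 2069-12-10 to 2070-09-01
2069-12-10: days before December = 31 + 28 + 31 + 30 + 31 + 30 + 31 + 31 + 30 + 31 + 30 = 334 (2069 is not a leap year); day of year = 334 + 10 = 344
2070-09-01: days before September = 31 + 28 + 31 + 30 + 31 + 30 + 31 + 31 = 243 (2070 is not a leap year); day of year = 243 + 1 = 244
Rest of 2069: 365 - 344 = 21
Total = 21 + 244 = 265

265 days


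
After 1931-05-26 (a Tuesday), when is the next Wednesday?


Current: Tuesday
Target: Wednesday
Days ahead: 1

Next Wednesday: 1931-05-27


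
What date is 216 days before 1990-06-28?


Start: 1990-06-28, subtract 216 days
Back 28 days from June 28 reaches May 31, 1990 -> 188 left
May 1990 has 31 days -> back to April 30, 1990 -> 157 left
April 1990 has 30 days -> back to March 31, 1990 -> 127 left
March 1990 has 31 days -> back to February 28, 1990 -> 96 left
February 1990 has 28 days -> back to January 31, 1990 -> 68 left
January 1990 has 31 days -> back to December 31, 1989 -> 37 left
December 1989 has 31 days -> back to November 30, 1989 -> 6 left
November 1989: 30 - 6 = 24 -> lands on November 24

Result: 1989-11-24


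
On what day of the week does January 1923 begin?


Target: January 1, 1923
Anchor: Jan 1, 1923. With p = 1923 - 1 = 1922: (p + p//4 - p//100 + p//400) mod 7 = (1922 + 480 - 19 + 4) mod 7 = 2387 mod 7 = 0 -> Monday (Mon=0 ... Sun=6)
Offset from anchor: 0 days
Weekday index = (0 + 0) mod 7 = 0

Monday


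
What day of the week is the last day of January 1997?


January 1997 has 31 days
Anchor: Jan 1, 1997. With p = 1997 - 1 = 1996: (p + p//4 - p//100 + p//400) mod 7 = (1996 + 499 - 19 + 4) mod 7 = 2480 mod 7 = 2 -> Wednesday (Mon=0 ... Sun=6)
January 1 is the anchor itself -> Wednesday
Last day offset: 31 - 1 = 30 days
Weekday index = (2 + 30) mod 7 = 4

Friday, January 31


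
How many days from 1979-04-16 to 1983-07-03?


From 1979-04-16 to 1983-07-03
1979-04-16: days before April = 31 + 28 + 31 = 90 (1979 is not a leap year); day of year = 90 + 16 = 106
1983-07-03: days before July = 31 + 28 + 31 + 30 + 31 + 30 = 181 (1983 is not a leap year); day of year = 181 + 3 = 184
Rest of 1979: 365 - 106 = 259
Full years 1980 (366), 1981 (365), 1982 (365): 1096
Total = 259 + 1096 + 184 = 1539

1539 days


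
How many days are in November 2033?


November 2033

30 days


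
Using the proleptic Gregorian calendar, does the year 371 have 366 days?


Gregorian leap year rule: divisible by 4, but not by 100, unless also by 400.
371 is not divisible by 4 -> not a leap year

No


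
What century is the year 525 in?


Century = (year - 1) // 100 + 1
= (525 - 1) // 100 + 1
= 524 // 100 + 1
= 5 + 1

6th century


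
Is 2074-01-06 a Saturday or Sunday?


Anchor: Jan 1, 2074. With p = 2074 - 1 = 2073: (p + p//4 - p//100 + p//400) mod 7 = (2073 + 518 - 20 + 5) mod 7 = 2576 mod 7 = 0 -> Monday (Mon=0 ... Sun=6)
Day of year: 6; offset = 5
Weekday index = (0 + 5) mod 7 = 5 -> Saturday
Weekend days: Saturday, Sunday

Yes


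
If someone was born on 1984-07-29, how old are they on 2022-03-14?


Birth: 1984-07-29
Reference: 2022-03-14
Year difference: 2022 - 1984 = 38
Birthday not yet reached in 2022, subtract 1

37 years old


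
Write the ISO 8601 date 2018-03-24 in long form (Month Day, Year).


ISO 2018-03-24 parses as year=2018, month=03, day=24
Month 3 -> March

March 24, 2018


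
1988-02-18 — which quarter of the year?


Month: February (month 2)
Q1: Jan-Mar, Q2: Apr-Jun, Q3: Jul-Sep, Q4: Oct-Dec

Q1


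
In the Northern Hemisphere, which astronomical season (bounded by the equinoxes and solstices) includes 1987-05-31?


Date: May 31
Astronomical Spring (approx.; exact equinox/solstice day varies by year): March 20 to June 20
May 31 falls within the Spring window

Spring


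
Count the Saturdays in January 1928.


January 1928 has 31 days
Anchor: Jan 1, 1928. With p = 1928 - 1 = 1927: (p + p//4 - p//100 + p//400) mod 7 = (1927 + 481 - 19 + 4) mod 7 = 2393 mod 7 = 6 -> Sunday (Mon=0 ... Sun=6)
January 1 is the anchor itself -> Sunday
First Saturday is January 7
Saturdays: 7, 14, 21, 28

4 Saturdays


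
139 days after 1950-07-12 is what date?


Start: 1950-07-12, add 139 days
July 1950 has 31 days: 31 - 12 = 19 days to July 31 -> 120 left
August 1950 has 31 days -> 89 left
September 1950 has 30 days -> 59 left
October 1950 has 31 days -> 28 left
November 1950: 28 <= 30 -> lands on November 28

Result: 1950-11-28


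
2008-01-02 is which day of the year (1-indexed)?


Date: January 2, 2008
No months before January
Plus 2 days in January

Day of year: 2


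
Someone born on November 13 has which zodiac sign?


Date: November 13
Conventional tropical zodiac dates: Scorpio from October 23 onward; Sagittarius starts November 22
November 13 falls within the Scorpio range

Scorpio


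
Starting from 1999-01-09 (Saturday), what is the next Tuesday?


Current: Saturday
Target: Tuesday
Days ahead: 3

Next Tuesday: 1999-01-12


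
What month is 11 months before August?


August is month 8
8 - 11 = -3; wrap: -3 + 12 = 9

September


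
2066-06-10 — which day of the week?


Date: June 10, 2066
Anchor: Jan 1, 2066. With p = 2066 - 1 = 2065: (p + p//4 - p//100 + p//400) mod 7 = (2065 + 516 - 20 + 5) mod 7 = 2566 mod 7 = 4 -> Friday (Mon=0 ... Sun=6)
Days before June (Jan-May): 151; offset = 151 + 10 - 1 = 160
Weekday index = (4 + 160) mod 7 = 3

Day of the week: Thursday


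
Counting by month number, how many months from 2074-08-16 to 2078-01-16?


From August 2074 to January 2078
4 years * 12 = 48 months, minus 7 months = 41

41 months


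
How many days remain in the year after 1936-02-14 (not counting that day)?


Day of year: 45 of 366
Remaining = 366 - 45

321 days


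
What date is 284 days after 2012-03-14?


Start: 2012-03-14, add 284 days
March 2012 has 31 days: 31 - 14 = 17 days to March 31 -> 267 left
April 2012 has 30 days -> 237 left
May 2012 has 31 days -> 206 left
June 2012 has 30 days -> 176 left
July 2012 has 31 days -> 145 left
August 2012 has 31 days -> 114 left
September 2012 has 30 days -> 84 left
October 2012 has 31 days -> 53 left
November 2012 has 30 days -> 23 left
December 2012: 23 <= 31 -> lands on December 23

Result: 2012-12-23


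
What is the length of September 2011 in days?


September 2011

30 days


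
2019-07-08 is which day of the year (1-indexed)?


Date: July 8, 2019
Days in months 1 through 6: 181
Plus 8 days in July

Day of year: 189


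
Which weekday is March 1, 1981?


Target: March 1, 1981
Anchor: Jan 1, 1981. With p = 1981 - 1 = 1980: (p + p//4 - p//100 + p//400) mod 7 = (1980 + 495 - 19 + 4) mod 7 = 2460 mod 7 = 3 -> Thursday (Mon=0 ... Sun=6)
Days before March (Jan-Feb): 59 days
Weekday index = (3 + 59) mod 7 = 6

Sunday


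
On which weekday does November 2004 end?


November 2004 has 30 days
Anchor: Jan 1, 2004. With p = 2004 - 1 = 2003: (p + p//4 - p//100 + p//400) mod 7 = (2003 + 500 - 20 + 5) mod 7 = 2488 mod 7 = 3 -> Thursday (Mon=0 ... Sun=6)
Days before November (Jan-Oct): 305; November 1 index = (3 + 305) mod 7 = 0 -> Monday
Last day offset: 30 - 1 = 29 days
Weekday index = (0 + 29) mod 7 = 1

Tuesday, November 30


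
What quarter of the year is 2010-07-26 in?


Month: July (month 7)
Q1: Jan-Mar, Q2: Apr-Jun, Q3: Jul-Sep, Q4: Oct-Dec

Q3


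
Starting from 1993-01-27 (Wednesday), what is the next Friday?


Current: Wednesday
Target: Friday
Days ahead: 2

Next Friday: 1993-01-29


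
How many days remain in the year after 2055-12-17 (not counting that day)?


Day of year: 351 of 365
Remaining = 365 - 351

14 days


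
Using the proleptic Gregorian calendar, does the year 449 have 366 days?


Gregorian leap year rule: divisible by 4, but not by 100, unless also by 400.
449 is not divisible by 4 -> not a leap year

No


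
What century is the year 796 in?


Century = (year - 1) // 100 + 1
= (796 - 1) // 100 + 1
= 795 // 100 + 1
= 7 + 1

8th century


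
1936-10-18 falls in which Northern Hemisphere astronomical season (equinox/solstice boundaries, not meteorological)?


Date: October 18
Astronomical Autumn (approx.; exact equinox/solstice day varies by year): September 22 to December 20
October 18 falls within the Autumn window

Autumn


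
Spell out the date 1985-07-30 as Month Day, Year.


ISO 1985-07-30 parses as year=1985, month=07, day=30
Month 7 -> July

July 30, 1985


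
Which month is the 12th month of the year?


Month 12 of 12

December


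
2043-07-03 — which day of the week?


Date: July 3, 2043
Anchor: Jan 1, 2043. With p = 2043 - 1 = 2042: (p + p//4 - p//100 + p//400) mod 7 = (2042 + 510 - 20 + 5) mod 7 = 2537 mod 7 = 3 -> Thursday (Mon=0 ... Sun=6)
Days before July (Jan-Jun): 181; offset = 181 + 3 - 1 = 183
Weekday index = (3 + 183) mod 7 = 4

Day of the week: Friday


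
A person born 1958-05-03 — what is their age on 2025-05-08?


Birth: 1958-05-03
Reference: 2025-05-08
Year difference: 2025 - 1958 = 67

67 years old


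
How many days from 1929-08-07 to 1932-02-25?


From 1929-08-07 to 1932-02-25
1929-08-07: days before August = 31 + 28 + 31 + 30 + 31 + 30 + 31 = 212 (1929 is not a leap year); day of year = 212 + 7 = 219
1932-02-25: days before February = 31; day of year = 31 + 25 = 56
Rest of 1929: 365 - 219 = 146
Full years 1930 (365), 1931 (365): 730
Total = 146 + 730 + 56 = 932

932 days


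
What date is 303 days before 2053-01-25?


Start: 2053-01-25, subtract 303 days
Back 25 days from January 25 reaches December 31, 2052 -> 278 left
December 2052 has 31 days -> back to November 30, 2052 -> 247 left
November 2052 has 30 days -> back to October 31, 2052 -> 217 left
October 2052 has 31 days -> back to September 30, 2052 -> 186 left
September 2052 has 30 days -> back to August 31, 2052 -> 156 left
August 2052 has 31 days -> back to July 31, 2052 -> 125 left
July 2052 has 31 days -> back to June 30, 2052 -> 94 left
June 2052 has 30 days -> back to May 31, 2052 -> 64 left
May 2052 has 31 days -> back to April 30, 2052 -> 33 left
April 2052 has 30 days -> back to March 31, 2052 -> 3 left
March 2052: 31 - 3 = 28 -> lands on March 28

Result: 2052-03-28


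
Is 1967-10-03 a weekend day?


Anchor: Jan 1, 1967. With p = 1967 - 1 = 1966: (p + p//4 - p//100 + p//400) mod 7 = (1966 + 491 - 19 + 4) mod 7 = 2442 mod 7 = 6 -> Sunday (Mon=0 ... Sun=6)
Day of year: 276; offset = 275
Weekday index = (6 + 275) mod 7 = 1 -> Tuesday
Weekend days: Saturday, Sunday

No


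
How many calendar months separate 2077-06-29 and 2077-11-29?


From June 2077 to November 2077
0 years * 12 = 0 months, plus 5 months = 5

5 months


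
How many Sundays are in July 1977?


July 1977 has 31 days
Anchor: Jan 1, 1977. With p = 1977 - 1 = 1976: (p + p//4 - p//100 + p//400) mod 7 = (1976 + 494 - 19 + 4) mod 7 = 2455 mod 7 = 5 -> Saturday (Mon=0 ... Sun=6)
Days before July (Jan-Jun): 181; July 1 index = (5 + 181) mod 7 = 4 -> Friday
First Sunday is July 3
Sundays: 3, 10, 17, 24, 31

5 Sundays


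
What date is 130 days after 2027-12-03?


Start: 2027-12-03, add 130 days
December 2027 has 31 days: 31 - 3 = 28 days to December 31 -> 102 left
January 2028 has 31 days -> 71 left
February 2028 has 29 days -> 42 left
March 2028 has 31 days -> 11 left
April 2028: 11 <= 30 -> lands on April 11

Result: 2028-04-11


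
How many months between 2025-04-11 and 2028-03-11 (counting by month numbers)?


From April 2025 to March 2028
3 years * 12 = 36 months, minus 1 month = 35

35 months


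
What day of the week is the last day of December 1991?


December 1991 has 31 days
Anchor: Jan 1, 1991. With p = 1991 - 1 = 1990: (p + p//4 - p//100 + p//400) mod 7 = (1990 + 497 - 19 + 4) mod 7 = 2472 mod 7 = 1 -> Tuesday (Mon=0 ... Sun=6)
Days before December (Jan-Nov): 334; December 1 index = (1 + 334) mod 7 = 6 -> Sunday
Last day offset: 31 - 1 = 30 days
Weekday index = (6 + 30) mod 7 = 1

Tuesday, December 31


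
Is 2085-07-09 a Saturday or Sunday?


Anchor: Jan 1, 2085. With p = 2085 - 1 = 2084: (p + p//4 - p//100 + p//400) mod 7 = (2084 + 521 - 20 + 5) mod 7 = 2590 mod 7 = 0 -> Monday (Mon=0 ... Sun=6)
Day of year: 190; offset = 189
Weekday index = (0 + 189) mod 7 = 0 -> Monday
Weekend days: Saturday, Sunday

No


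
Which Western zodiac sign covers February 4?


Date: February 4
Conventional tropical zodiac dates: Aquarius from January 20 onward; Pisces starts February 19
February 4 falls within the Aquarius range

Aquarius


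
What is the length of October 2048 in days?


October 2048

31 days


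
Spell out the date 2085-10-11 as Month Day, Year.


ISO 2085-10-11 parses as year=2085, month=10, day=11
Month 10 -> October

October 11, 2085


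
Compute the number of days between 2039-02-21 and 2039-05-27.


From 2039-02-21 to 2039-05-27
2039-02-21: days before February = 31; day of year = 31 + 21 = 52
2039-05-27: days before May = 31 + 28 + 31 + 30 = 120 (2039 is not a leap year); day of year = 120 + 27 = 147
Same year: 147 - 52 = 95

95 days


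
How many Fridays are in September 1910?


September 1910 has 30 days
Anchor: Jan 1, 1910. With p = 1910 - 1 = 1909: (p + p//4 - p//100 + p//400) mod 7 = (1909 + 477 - 19 + 4) mod 7 = 2371 mod 7 = 5 -> Saturday (Mon=0 ... Sun=6)
Days before September (Jan-Aug): 243; September 1 index = (5 + 243) mod 7 = 3 -> Thursday
First Friday is September 2
Fridays: 2, 9, 16, 23, 30

5 Fridays
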